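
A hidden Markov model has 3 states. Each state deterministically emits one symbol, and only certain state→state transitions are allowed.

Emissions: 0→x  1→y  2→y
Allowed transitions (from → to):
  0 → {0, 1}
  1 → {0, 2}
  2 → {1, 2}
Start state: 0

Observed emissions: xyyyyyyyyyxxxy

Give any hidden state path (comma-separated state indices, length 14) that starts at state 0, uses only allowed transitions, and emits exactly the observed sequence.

0,1,2,2,1,2,2,2,2,1,0,0,0,1

  t0 'x' -> {0}, take 0 (start)
  t1 'y' -> {1,2}, take 1 (0->1 ok)
  t2 'y' -> {1,2}, take 2 (1->2 ok)
  t3 'y' -> {1,2}, take 2 (2->2 ok)
  t4 'y' -> {1,2}, take 1 (2->1 ok)
  t5 'y' -> {1,2}, take 2 (1->2 ok)
  t6 'y' -> {1,2}, take 2 (2->2 ok)
  t7 'y' -> {1,2}, take 2 (2->2 ok)
  t8 'y' -> {1,2}, take 2 (2->2 ok)
  t9 'y' -> {1,2}, take 1 (2->1 ok)
  t10 'x' -> {0}, take 0 (1->0 ok)
  t11 'x' -> {0}, take 0 (0->0 ok)
  t12 'x' -> {0}, take 0 (0->0 ok)
  t13 'y' -> {1,2}, take 1 (0->1 ok)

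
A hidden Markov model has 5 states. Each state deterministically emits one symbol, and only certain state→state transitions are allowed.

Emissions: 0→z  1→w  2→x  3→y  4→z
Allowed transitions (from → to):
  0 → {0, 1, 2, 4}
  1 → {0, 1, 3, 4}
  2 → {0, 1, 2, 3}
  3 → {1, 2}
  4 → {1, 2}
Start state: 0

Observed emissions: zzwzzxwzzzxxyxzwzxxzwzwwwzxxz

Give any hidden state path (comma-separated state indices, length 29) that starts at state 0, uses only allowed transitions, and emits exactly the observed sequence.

  [0] z  {0,4}  => 0  start
  [1] z  {0,4}  => 0  0->0 ok
  [2] w  {1}  => 1  0->1 ok
  [3] z  {0,4}  => 0  1->0 ok
  [4] z  {0,4}  => 4  0->4 ok
  [5] x  {2}  => 2  4->2 ok
  [6] w  {1}  => 1  2->1 ok
  [7] z  {0,4}  => 0  1->0 ok
  [8] z  {0,4}  => 0  0->0 ok
  [9] z  {0,4}  => 4  0->4 ok
  [10] x  {2}  => 2  4->2 ok
  [11] x  {2}  => 2  2->2 ok
  [12] y  {3}  => 3  2->3 ok
  [13] x  {2}  => 2  3->2 ok
  [14] z  {0,4}  => 0  2->0 ok
  [15] w  {1}  => 1  0->1 ok
  [16] z  {0,4}  => 0  1->0 ok
  [17] x  {2}  => 2  0->2 ok
  [18] x  {2}  => 2  2->2 ok
  [19] z  {0,4}  => 0  2->0 ok
  [20] w  {1}  => 1  0->1 ok
  [21] z  {0,4}  => 4  1->4 ok
  [22] w  {1}  => 1  4->1 ok
  [23] w  {1}  => 1  1->1 ok
  [24] w  {1}  => 1  1->1 ok
  [25] z  {0,4}  => 4  1->4 ok
  [26] x  {2}  => 2  4->2 ok
  [27] x  {2}  => 2  2->2 ok
  [28] z  {0,4}  => 0  2->0 ok

0,0,1,0,4,2,1,0,0,4,2,2,3,2,0,1,0,2,2,0,1,4,1,1,1,4,2,2,0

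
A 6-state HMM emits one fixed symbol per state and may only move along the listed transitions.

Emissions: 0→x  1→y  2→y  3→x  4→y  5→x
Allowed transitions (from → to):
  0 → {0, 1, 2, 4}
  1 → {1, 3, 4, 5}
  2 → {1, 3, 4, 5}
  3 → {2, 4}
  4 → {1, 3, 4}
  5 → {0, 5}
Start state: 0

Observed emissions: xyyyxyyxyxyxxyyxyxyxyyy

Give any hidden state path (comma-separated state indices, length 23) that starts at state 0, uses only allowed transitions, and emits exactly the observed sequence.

0,1,1,1,3,2,4,3,4,3,2,5,0,2,1,3,4,3,2,3,4,4,4

  0: obs=x cand={0,3,5} pick 0 [start]
  1: obs=y cand={1,2,4} pick 1 [0->1 ok]
  2: obs=y cand={1,2,4} pick 1 [1->1 ok]
  3: obs=y cand={1,2,4} pick 1 [1->1 ok]
  4: obs=x cand={0,3,5} pick 3 [1->3 ok]
  5: obs=y cand={1,2,4} pick 2 [3->2 ok]
  6: obs=y cand={1,2,4} pick 4 [2->4 ok]
  7: obs=x cand={0,3,5} pick 3 [4->3 ok]
  8: obs=y cand={1,2,4} pick 4 [3->4 ok]
  9: obs=x cand={0,3,5} pick 3 [4->3 ok]
  10: obs=y cand={1,2,4} pick 2 [3->2 ok]
  11: obs=x cand={0,3,5} pick 5 [2->5 ok]
  12: obs=x cand={0,3,5} pick 0 [5->0 ok]
  13: obs=y cand={1,2,4} pick 2 [0->2 ok]
  14: obs=y cand={1,2,4} pick 1 [2->1 ok]
  15: obs=x cand={0,3,5} pick 3 [1->3 ok]
  16: obs=y cand={1,2,4} pick 4 [3->4 ok]
  17: obs=x cand={0,3,5} pick 3 [4->3 ok]
  18: obs=y cand={1,2,4} pick 2 [3->2 ok]
  19: obs=x cand={0,3,5} pick 3 [2->3 ok]
  20: obs=y cand={1,2,4} pick 4 [3->4 ok]
  21: obs=y cand={1,2,4} pick 4 [4->4 ok]
  22: obs=y cand={1,2,4} pick 4 [4->4 ok]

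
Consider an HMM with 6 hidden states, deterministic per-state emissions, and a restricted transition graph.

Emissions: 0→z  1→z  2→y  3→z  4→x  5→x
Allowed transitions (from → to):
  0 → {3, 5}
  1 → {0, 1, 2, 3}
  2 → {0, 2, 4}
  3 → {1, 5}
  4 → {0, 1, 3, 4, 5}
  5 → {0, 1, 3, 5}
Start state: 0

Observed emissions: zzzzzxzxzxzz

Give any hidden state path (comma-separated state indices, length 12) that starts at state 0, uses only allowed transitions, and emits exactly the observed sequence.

  [0] z  {0,1,3}  => 0  start
  [1] z  {0,1,3}  => 3  0->3 ok
  [2] z  {0,1,3}  => 1  3->1 ok
  [3] z  {0,1,3}  => 1  1->1 ok
  [4] z  {0,1,3}  => 0  1->0 ok
  [5] x  {4,5}  => 5  0->5 ok
  [6] z  {0,1,3}  => 3  5->3 ok
  [7] x  {4,5}  => 5  3->5 ok
  [8] z  {0,1,3}  => 3  5->3 ok
  [9] x  {4,5}  => 5  3->5 ok
  [10] z  {0,1,3}  => 1  5->1 ok
  [11] z  {0,1,3}  => 0  1->0 ok

0,3,1,1,0,5,3,5,3,5,1,0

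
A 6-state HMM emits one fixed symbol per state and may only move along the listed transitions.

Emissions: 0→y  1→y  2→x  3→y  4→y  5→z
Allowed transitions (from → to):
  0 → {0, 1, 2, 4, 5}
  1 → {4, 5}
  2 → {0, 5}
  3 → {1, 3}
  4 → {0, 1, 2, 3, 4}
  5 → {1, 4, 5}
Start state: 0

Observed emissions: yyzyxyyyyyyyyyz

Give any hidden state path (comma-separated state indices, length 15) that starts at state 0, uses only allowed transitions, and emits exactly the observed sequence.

0,1,5,4,2,0,4,4,4,3,3,3,3,1,5

  0: obs=y cand={0,1,3,4} pick 0 [start]
  1: obs=y cand={0,1,3,4} pick 1 [0->1 ok]
  2: obs=z cand={5} pick 5 [1->5 ok]
  3: obs=y cand={0,1,3,4} pick 4 [5->4 ok]
  4: obs=x cand={2} pick 2 [4->2 ok]
  5: obs=y cand={0,1,3,4} pick 0 [2->0 ok]
  6: obs=y cand={0,1,3,4} pick 4 [0->4 ok]
  7: obs=y cand={0,1,3,4} pick 4 [4->4 ok]
  8: obs=y cand={0,1,3,4} pick 4 [4->4 ok]
  9: obs=y cand={0,1,3,4} pick 3 [4->3 ok]
  10: obs=y cand={0,1,3,4} pick 3 [3->3 ok]
  11: obs=y cand={0,1,3,4} pick 3 [3->3 ok]
  12: obs=y cand={0,1,3,4} pick 3 [3->3 ok]
  13: obs=y cand={0,1,3,4} pick 1 [3->1 ok]
  14: obs=z cand={5} pick 5 [1->5 ok]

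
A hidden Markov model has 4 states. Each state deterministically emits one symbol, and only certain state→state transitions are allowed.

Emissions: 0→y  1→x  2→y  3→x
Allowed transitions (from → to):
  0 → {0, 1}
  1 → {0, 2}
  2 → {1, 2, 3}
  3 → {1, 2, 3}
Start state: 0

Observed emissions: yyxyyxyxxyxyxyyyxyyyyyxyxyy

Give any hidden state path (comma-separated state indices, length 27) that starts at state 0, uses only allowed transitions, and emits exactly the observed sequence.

  [0] y  {0,2}  => 0  start
  [1] y  {0,2}  => 0  0->0 ok
  [2] x  {1,3}  => 1  0->1 ok
  [3] y  {0,2}  => 2  1->2 ok
  [4] y  {0,2}  => 2  2->2 ok
  [5] x  {1,3}  => 1  2->1 ok
  [6] y  {0,2}  => 2  1->2 ok
  [7] x  {1,3}  => 3  2->3 ok
  [8] x  {1,3}  => 1  3->1 ok
  [9] y  {0,2}  => 2  1->2 ok
  [10] x  {1,3}  => 1  2->1 ok
  [11] y  {0,2}  => 0  1->0 ok
  [12] x  {1,3}  => 1  0->1 ok
  [13] y  {0,2}  => 2  1->2 ok
  [14] y  {0,2}  => 2  2->2 ok
  [15] y  {0,2}  => 2  2->2 ok
  [16] x  {1,3}  => 1  2->1 ok
  [17] y  {0,2}  => 0  1->0 ok
  [18] y  {0,2}  => 0  0->0 ok
  [19] y  {0,2}  => 0  0->0 ok
  [20] y  {0,2}  => 0  0->0 ok
  [21] y  {0,2}  => 0  0->0 ok
  [22] x  {1,3}  => 1  0->1 ok
  [23] y  {0,2}  => 0  1->0 ok
  [24] x  {1,3}  => 1  0->1 ok
  [25] y  {0,2}  => 2  1->2 ok
  [26] y  {0,2}  => 2  2->2 ok

0,0,1,2,2,1,2,3,1,2,1,0,1,2,2,2,1,0,0,0,0,0,1,0,1,2,2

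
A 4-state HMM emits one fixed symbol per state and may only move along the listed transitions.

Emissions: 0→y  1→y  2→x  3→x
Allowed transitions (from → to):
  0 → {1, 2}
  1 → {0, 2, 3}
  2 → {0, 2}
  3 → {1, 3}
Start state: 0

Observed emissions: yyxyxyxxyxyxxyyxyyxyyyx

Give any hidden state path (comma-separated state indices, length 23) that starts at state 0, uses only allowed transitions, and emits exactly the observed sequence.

  [0] y  {0,1}  => 0  start
  [1] y  {0,1}  => 1  0->1 ok
  [2] x  {2,3}  => 3  1->3 ok
  [3] y  {0,1}  => 1  3->1 ok
  [4] x  {2,3}  => 3  1->3 ok
  [5] y  {0,1}  => 1  3->1 ok
  [6] x  {2,3}  => 3  1->3 ok
  [7] x  {2,3}  => 3  3->3 ok
  [8] y  {0,1}  => 1  3->1 ok
  [9] x  {2,3}  => 3  1->3 ok
  [10] y  {0,1}  => 1  3->1 ok
  [11] x  {2,3}  => 3  1->3 ok
  [12] x  {2,3}  => 3  3->3 ok
  [13] y  {0,1}  => 1  3->1 ok
  [14] y  {0,1}  => 0  1->0 ok
  [15] x  {2,3}  => 2  0->2 ok
  [16] y  {0,1}  => 0  2->0 ok
  [17] y  {0,1}  => 1  0->1 ok
  [18] x  {2,3}  => 3  1->3 ok
  [19] y  {0,1}  => 1  3->1 ok
  [20] y  {0,1}  => 0  1->0 ok
  [21] y  {0,1}  => 1  0->1 ok
  [22] x  {2,3}  => 2  1->2 ok

0,1,3,1,3,1,3,3,1,3,1,3,3,1,0,2,0,1,3,1,0,1,2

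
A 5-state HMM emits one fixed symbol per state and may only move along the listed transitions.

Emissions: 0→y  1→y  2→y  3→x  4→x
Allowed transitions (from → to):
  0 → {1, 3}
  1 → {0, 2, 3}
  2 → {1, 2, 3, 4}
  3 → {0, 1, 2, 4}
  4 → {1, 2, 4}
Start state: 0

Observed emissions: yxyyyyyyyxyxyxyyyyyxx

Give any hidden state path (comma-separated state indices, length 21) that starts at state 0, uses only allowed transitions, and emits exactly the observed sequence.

  pos 0: y in {0,1,2}, choose 0; start
  pos 1: x in {3,4}, choose 3; 0->3 ok
  pos 2: y in {0,1,2}, choose 1; 3->1 ok
  pos 3: y in {0,1,2}, choose 2; 1->2 ok
  pos 4: y in {0,1,2}, choose 2; 2->2 ok
  pos 5: y in {0,1,2}, choose 1; 2->1 ok
  pos 6: y in {0,1,2}, choose 2; 1->2 ok
  pos 7: y in {0,1,2}, choose 1; 2->1 ok
  pos 8: y in {0,1,2}, choose 0; 1->0 ok
  pos 9: x in {3,4}, choose 3; 0->3 ok
  pos 10: y in {0,1,2}, choose 2; 3->2 ok
  pos 11: x in {3,4}, choose 3; 2->3 ok
  pos 12: y in {0,1,2}, choose 0; 3->0 ok
  pos 13: x in {3,4}, choose 3; 0->3 ok
  pos 14: y in {0,1,2}, choose 1; 3->1 ok
  pos 15: y in {0,1,2}, choose 2; 1->2 ok
  pos 16: y in {0,1,2}, choose 2; 2->2 ok
  pos 17: y in {0,1,2}, choose 2; 2->2 ok
  pos 18: y in {0,1,2}, choose 2; 2->2 ok
  pos 19: x in {3,4}, choose 3; 2->3 ok
  pos 20: x in {3,4}, choose 4; 3->4 ok

0,3,1,2,2,1,2,1,0,3,2,3,0,3,1,2,2,2,2,3,4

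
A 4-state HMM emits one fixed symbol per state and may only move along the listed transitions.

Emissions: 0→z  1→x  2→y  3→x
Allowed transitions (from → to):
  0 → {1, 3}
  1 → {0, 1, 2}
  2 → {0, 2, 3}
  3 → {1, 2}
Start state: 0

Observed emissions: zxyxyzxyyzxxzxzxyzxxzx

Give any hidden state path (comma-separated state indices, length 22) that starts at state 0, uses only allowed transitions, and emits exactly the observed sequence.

0,1,2,3,2,0,3,2,2,0,1,1,0,1,0,3,2,0,1,1,0,3

  t0 'z' -> {0}, take 0 (start)
  t1 'x' -> {1,3}, take 1 (0->1 ok)
  t2 'y' -> {2}, take 2 (1->2 ok)
  t3 'x' -> {1,3}, take 3 (2->3 ok)
  t4 'y' -> {2}, take 2 (3->2 ok)
  t5 'z' -> {0}, take 0 (2->0 ok)
  t6 'x' -> {1,3}, take 3 (0->3 ok)
  t7 'y' -> {2}, take 2 (3->2 ok)
  t8 'y' -> {2}, take 2 (2->2 ok)
  t9 'z' -> {0}, take 0 (2->0 ok)
  t10 'x' -> {1,3}, take 1 (0->1 ok)
  t11 'x' -> {1,3}, take 1 (1->1 ok)
  t12 'z' -> {0}, take 0 (1->0 ok)
  t13 'x' -> {1,3}, take 1 (0->1 ok)
  t14 'z' -> {0}, take 0 (1->0 ok)
  t15 'x' -> {1,3}, take 3 (0->3 ok)
  t16 'y' -> {2}, take 2 (3->2 ok)
  t17 'z' -> {0}, take 0 (2->0 ok)
  t18 'x' -> {1,3}, take 1 (0->1 ok)
  t19 'x' -> {1,3}, take 1 (1->1 ok)
  t20 'z' -> {0}, take 0 (1->0 ok)
  t21 'x' -> {1,3}, take 3 (0->3 ok)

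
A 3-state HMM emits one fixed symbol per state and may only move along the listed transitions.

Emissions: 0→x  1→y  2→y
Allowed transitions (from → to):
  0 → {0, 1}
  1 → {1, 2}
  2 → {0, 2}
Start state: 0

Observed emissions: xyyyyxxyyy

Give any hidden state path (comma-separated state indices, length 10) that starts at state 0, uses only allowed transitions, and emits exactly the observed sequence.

  pos 0: x in {0}, choose 0; start
  pos 1: y in {1,2}, choose 1; 0->1 ok
  pos 2: y in {1,2}, choose 1; 1->1 ok
  pos 3: y in {1,2}, choose 1; 1->1 ok
  pos 4: y in {1,2}, choose 2; 1->2 ok
  pos 5: x in {0}, choose 0; 2->0 ok
  pos 6: x in {0}, choose 0; 0->0 ok
  pos 7: y in {1,2}, choose 1; 0->1 ok
  pos 8: y in {1,2}, choose 1; 1->1 ok
  pos 9: y in {1,2}, choose 2; 1->2 ok

0,1,1,1,2,0,0,1,1,2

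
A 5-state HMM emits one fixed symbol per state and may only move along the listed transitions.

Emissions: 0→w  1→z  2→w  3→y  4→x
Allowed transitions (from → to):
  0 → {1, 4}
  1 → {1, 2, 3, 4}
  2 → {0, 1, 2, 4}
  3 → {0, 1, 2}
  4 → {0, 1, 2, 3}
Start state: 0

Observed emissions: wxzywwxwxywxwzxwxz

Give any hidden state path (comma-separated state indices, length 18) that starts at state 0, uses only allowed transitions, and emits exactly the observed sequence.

  0: obs=w cand={0,2} pick 0 [start]
  1: obs=x cand={4} pick 4 [0->4 ok]
  2: obs=z cand={1} pick 1 [4->1 ok]
  3: obs=y cand={3} pick 3 [1->3 ok]
  4: obs=w cand={0,2} pick 2 [3->2 ok]
  5: obs=w cand={0,2} pick 0 [2->0 ok]
  6: obs=x cand={4} pick 4 [0->4 ok]
  7: obs=w cand={0,2} pick 0 [4->0 ok]
  8: obs=x cand={4} pick 4 [0->4 ok]
  9: obs=y cand={3} pick 3 [4->3 ok]
  10: obs=w cand={0,2} pick 2 [3->2 ok]
  11: obs=x cand={4} pick 4 [2->4 ok]
  12: obs=w cand={0,2} pick 2 [4->2 ok]
  13: obs=z cand={1} pick 1 [2->1 ok]
  14: obs=x cand={4} pick 4 [1->4 ok]
  15: obs=w cand={0,2} pick 0 [4->0 ok]
  16: obs=x cand={4} pick 4 [0->4 ok]
  17: obs=z cand={1} pick 1 [4->1 ok]

0,4,1,3,2,0,4,0,4,3,2,4,2,1,4,0,4,1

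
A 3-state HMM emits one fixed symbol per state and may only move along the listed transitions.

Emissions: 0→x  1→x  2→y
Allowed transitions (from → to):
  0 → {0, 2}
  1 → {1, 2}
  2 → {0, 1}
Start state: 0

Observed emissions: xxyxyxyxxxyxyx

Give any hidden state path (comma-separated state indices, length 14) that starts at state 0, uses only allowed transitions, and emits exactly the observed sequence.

0,0,2,0,2,1,2,0,0,0,2,1,2,0

  pos 0: x in {0,1}, choose 0; start
  pos 1: x in {0,1}, choose 0; 0->0 ok
  pos 2: y in {2}, choose 2; 0->2 ok
  pos 3: x in {0,1}, choose 0; 2->0 ok
  pos 4: y in {2}, choose 2; 0->2 ok
  pos 5: x in {0,1}, choose 1; 2->1 ok
  pos 6: y in {2}, choose 2; 1->2 ok
  pos 7: x in {0,1}, choose 0; 2->0 ok
  pos 8: x in {0,1}, choose 0; 0->0 ok
  pos 9: x in {0,1}, choose 0; 0->0 ok
  pos 10: y in {2}, choose 2; 0->2 ok
  pos 11: x in {0,1}, choose 1; 2->1 ok
  pos 12: y in {2}, choose 2; 1->2 ok
  pos 13: x in {0,1}, choose 0; 2->0 ok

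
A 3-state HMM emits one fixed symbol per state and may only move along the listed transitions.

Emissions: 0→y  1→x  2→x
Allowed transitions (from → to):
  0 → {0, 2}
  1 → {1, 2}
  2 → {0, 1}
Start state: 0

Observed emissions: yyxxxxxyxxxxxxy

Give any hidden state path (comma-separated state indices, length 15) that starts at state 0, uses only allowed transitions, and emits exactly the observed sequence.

  0: obs=y cand={0} pick 0 [start]
  1: obs=y cand={0} pick 0 [0->0 ok]
  2: obs=x cand={1,2} pick 2 [0->2 ok]
  3: obs=x cand={1,2} pick 1 [2->1 ok]
  4: obs=x cand={1,2} pick 1 [1->1 ok]
  5: obs=x cand={1,2} pick 1 [1->1 ok]
  6: obs=x cand={1,2} pick 2 [1->2 ok]
  7: obs=y cand={0} pick 0 [2->0 ok]
  8: obs=x cand={1,2} pick 2 [0->2 ok]
  9: obs=x cand={1,2} pick 1 [2->1 ok]
  10: obs=x cand={1,2} pick 1 [1->1 ok]
  11: obs=x cand={1,2} pick 2 [1->2 ok]
  12: obs=x cand={1,2} pick 1 [2->1 ok]
  13: obs=x cand={1,2} pick 2 [1->2 ok]
  14: obs=y cand={0} pick 0 [2->0 ok]

0,0,2,1,1,1,2,0,2,1,1,2,1,2,0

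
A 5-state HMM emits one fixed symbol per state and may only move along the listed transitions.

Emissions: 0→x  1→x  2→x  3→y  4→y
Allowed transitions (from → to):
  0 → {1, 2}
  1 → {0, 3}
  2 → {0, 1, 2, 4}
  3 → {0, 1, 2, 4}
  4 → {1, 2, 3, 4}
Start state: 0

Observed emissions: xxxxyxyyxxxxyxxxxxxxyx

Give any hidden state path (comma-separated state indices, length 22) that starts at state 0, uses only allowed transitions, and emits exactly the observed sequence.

  t0 'x' -> {0,1,2}, take 0 (start)
  t1 'x' -> {0,1,2}, take 1 (0->1 ok)
  t2 'x' -> {0,1,2}, take 0 (1->0 ok)
  t3 'x' -> {0,1,2}, take 1 (0->1 ok)
  t4 'y' -> {3,4}, take 3 (1->3 ok)
  t5 'x' -> {0,1,2}, take 1 (3->1 ok)
  t6 'y' -> {3,4}, take 3 (1->3 ok)
  t7 'y' -> {3,4}, take 4 (3->4 ok)
  t8 'x' -> {0,1,2}, take 2 (4->2 ok)
  t9 'x' -> {0,1,2}, take 1 (2->1 ok)
  t10 'x' -> {0,1,2}, take 0 (1->0 ok)
  t11 'x' -> {0,1,2}, take 1 (0->1 ok)
  t12 'y' -> {3,4}, take 3 (1->3 ok)
  t13 'x' -> {0,1,2}, take 1 (3->1 ok)
  t14 'x' -> {0,1,2}, take 0 (1->0 ok)
  t15 'x' -> {0,1,2}, take 2 (0->2 ok)
  t16 'x' -> {0,1,2}, take 1 (2->1 ok)
  t17 'x' -> {0,1,2}, take 0 (1->0 ok)
  t18 'x' -> {0,1,2}, take 2 (0->2 ok)
  t19 'x' -> {0,1,2}, take 1 (2->1 ok)
  t20 'y' -> {3,4}, take 3 (1->3 ok)
  t21 'x' -> {0,1,2}, take 2 (3->2 ok)

0,1,0,1,3,1,3,4,2,1,0,1,3,1,0,2,1,0,2,1,3,2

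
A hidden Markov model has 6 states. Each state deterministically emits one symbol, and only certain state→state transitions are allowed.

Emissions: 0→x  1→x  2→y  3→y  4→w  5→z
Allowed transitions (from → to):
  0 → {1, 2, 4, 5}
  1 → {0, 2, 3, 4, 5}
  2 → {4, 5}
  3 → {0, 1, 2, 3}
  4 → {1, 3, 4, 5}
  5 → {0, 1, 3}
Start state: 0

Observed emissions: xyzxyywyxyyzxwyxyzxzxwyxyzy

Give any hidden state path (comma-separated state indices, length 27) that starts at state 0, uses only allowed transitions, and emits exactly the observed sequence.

  0: obs=x cand={0,1} pick 0 [start]
  1: obs=y cand={2,3} pick 2 [0->2 ok]
  2: obs=z cand={5} pick 5 [2->5 ok]
  3: obs=x cand={0,1} pick 1 [5->1 ok]
  4: obs=y cand={2,3} pick 3 [1->3 ok]
  5: obs=y cand={2,3} pick 2 [3->2 ok]
  6: obs=w cand={4} pick 4 [2->4 ok]
  7: obs=y cand={2,3} pick 3 [4->3 ok]
  8: obs=x cand={0,1} pick 1 [3->1 ok]
  9: obs=y cand={2,3} pick 3 [1->3 ok]
  10: obs=y cand={2,3} pick 2 [3->2 ok]
  11: obs=z cand={5} pick 5 [2->5 ok]
  12: obs=x cand={0,1} pick 1 [5->1 ok]
  13: obs=w cand={4} pick 4 [1->4 ok]
  14: obs=y cand={2,3} pick 3 [4->3 ok]
  15: obs=x cand={0,1} pick 1 [3->1 ok]
  16: obs=y cand={2,3} pick 2 [1->2 ok]
  17: obs=z cand={5} pick 5 [2->5 ok]
  18: obs=x cand={0,1} pick 1 [5->1 ok]
  19: obs=z cand={5} pick 5 [1->5 ok]
  20: obs=x cand={0,1} pick 0 [5->0 ok]
  21: obs=w cand={4} pick 4 [0->4 ok]
  22: obs=y cand={2,3} pick 3 [4->3 ok]
  23: obs=x cand={0,1} pick 1 [3->1 ok]
  24: obs=y cand={2,3} pick 2 [1->2 ok]
  25: obs=z cand={5} pick 5 [2->5 ok]
  26: obs=y cand={2,3} pick 3 [5->3 ok]

0,2,5,1,3,2,4,3,1,3,2,5,1,4,3,1,2,5,1,5,0,4,3,1,2,5,3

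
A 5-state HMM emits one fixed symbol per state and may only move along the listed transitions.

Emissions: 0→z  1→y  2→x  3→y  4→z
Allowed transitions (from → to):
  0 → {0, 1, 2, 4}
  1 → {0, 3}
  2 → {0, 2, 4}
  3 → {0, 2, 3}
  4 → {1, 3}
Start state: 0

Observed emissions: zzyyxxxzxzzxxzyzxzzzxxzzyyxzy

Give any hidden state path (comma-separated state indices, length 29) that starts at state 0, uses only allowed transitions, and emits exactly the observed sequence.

  0: obs=z cand={0,4} pick 0 [start]
  1: obs=z cand={0,4} pick 4 [0->4 ok]
  2: obs=y cand={1,3} pick 1 [4->1 ok]
  3: obs=y cand={1,3} pick 3 [1->3 ok]
  4: obs=x cand={2} pick 2 [3->2 ok]
  5: obs=x cand={2} pick 2 [2->2 ok]
  6: obs=x cand={2} pick 2 [2->2 ok]
  7: obs=z cand={0,4} pick 0 [2->0 ok]
  8: obs=x cand={2} pick 2 [0->2 ok]
  9: obs=z cand={0,4} pick 0 [2->0 ok]
  10: obs=z cand={0,4} pick 0 [0->0 ok]
  11: obs=x cand={2} pick 2 [0->2 ok]
  12: obs=x cand={2} pick 2 [2->2 ok]
  13: obs=z cand={0,4} pick 4 [2->4 ok]
  14: obs=y cand={1,3} pick 1 [4->1 ok]
  15: obs=z cand={0,4} pick 0 [1->0 ok]
  16: obs=x cand={2} pick 2 [0->2 ok]
  17: obs=z cand={0,4} pick 0 [2->0 ok]
  18: obs=z cand={0,4} pick 0 [0->0 ok]
  19: obs=z cand={0,4} pick 0 [0->0 ok]
  20: obs=x cand={2} pick 2 [0->2 ok]
  21: obs=x cand={2} pick 2 [2->2 ok]
  22: obs=z cand={0,4} pick 0 [2->0 ok]
  23: obs=z cand={0,4} pick 4 [0->4 ok]
  24: obs=y cand={1,3} pick 3 [4->3 ok]
  25: obs=y cand={1,3} pick 3 [3->3 ok]
  26: obs=x cand={2} pick 2 [3->2 ok]
  27: obs=z cand={0,4} pick 0 [2->0 ok]
  28: obs=y cand={1,3} pick 1 [0->1 ok]

0,4,1,3,2,2,2,0,2,0,0,2,2,4,1,0,2,0,0,0,2,2,0,4,3,3,2,0,1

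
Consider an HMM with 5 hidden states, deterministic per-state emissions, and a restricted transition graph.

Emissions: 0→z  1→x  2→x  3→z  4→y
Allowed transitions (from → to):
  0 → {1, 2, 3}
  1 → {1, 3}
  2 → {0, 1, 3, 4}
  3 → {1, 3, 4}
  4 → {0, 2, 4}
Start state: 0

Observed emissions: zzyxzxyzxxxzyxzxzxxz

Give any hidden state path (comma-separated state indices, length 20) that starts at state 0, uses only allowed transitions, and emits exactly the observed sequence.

0,3,4,2,0,2,4,0,1,1,1,3,4,2,0,2,3,1,1,3

  0: obs=z cand={0,3} pick 0 [start]
  1: obs=z cand={0,3} pick 3 [0->3 ok]
  2: obs=y cand={4} pick 4 [3->4 ok]
  3: obs=x cand={1,2} pick 2 [4->2 ok]
  4: obs=z cand={0,3} pick 0 [2->0 ok]
  5: obs=x cand={1,2} pick 2 [0->2 ok]
  6: obs=y cand={4} pick 4 [2->4 ok]
  7: obs=z cand={0,3} pick 0 [4->0 ok]
  8: obs=x cand={1,2} pick 1 [0->1 ok]
  9: obs=x cand={1,2} pick 1 [1->1 ok]
  10: obs=x cand={1,2} pick 1 [1->1 ok]
  11: obs=z cand={0,3} pick 3 [1->3 ok]
  12: obs=y cand={4} pick 4 [3->4 ok]
  13: obs=x cand={1,2} pick 2 [4->2 ok]
  14: obs=z cand={0,3} pick 0 [2->0 ok]
  15: obs=x cand={1,2} pick 2 [0->2 ok]
  16: obs=z cand={0,3} pick 3 [2->3 ok]
  17: obs=x cand={1,2} pick 1 [3->1 ok]
  18: obs=x cand={1,2} pick 1 [1->1 ok]
  19: obs=z cand={0,3} pick 3 [1->3 ok]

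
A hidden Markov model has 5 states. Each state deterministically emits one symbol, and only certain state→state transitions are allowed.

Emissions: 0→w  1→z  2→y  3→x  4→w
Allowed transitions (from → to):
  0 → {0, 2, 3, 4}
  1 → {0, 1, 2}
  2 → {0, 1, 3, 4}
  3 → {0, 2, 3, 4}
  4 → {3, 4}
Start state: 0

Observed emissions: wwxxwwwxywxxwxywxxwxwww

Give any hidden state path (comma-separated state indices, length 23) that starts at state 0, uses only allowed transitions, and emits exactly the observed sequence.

0,4,3,3,4,4,4,3,2,4,3,3,0,3,2,4,3,3,4,3,0,4,4

  [0] w  {0,4}  => 0  start
  [1] w  {0,4}  => 4  0->4 ok
  [2] x  {3}  => 3  4->3 ok
  [3] x  {3}  => 3  3->3 ok
  [4] w  {0,4}  => 4  3->4 ok
  [5] w  {0,4}  => 4  4->4 ok
  [6] w  {0,4}  => 4  4->4 ok
  [7] x  {3}  => 3  4->3 ok
  [8] y  {2}  => 2  3->2 ok
  [9] w  {0,4}  => 4  2->4 ok
  [10] x  {3}  => 3  4->3 ok
  [11] x  {3}  => 3  3->3 ok
  [12] w  {0,4}  => 0  3->0 ok
  [13] x  {3}  => 3  0->3 ok
  [14] y  {2}  => 2  3->2 ok
  [15] w  {0,4}  => 4  2->4 ok
  [16] x  {3}  => 3  4->3 ok
  [17] x  {3}  => 3  3->3 ok
  [18] w  {0,4}  => 4  3->4 ok
  [19] x  {3}  => 3  4->3 ok
  [20] w  {0,4}  => 0  3->0 ok
  [21] w  {0,4}  => 4  0->4 ok
  [22] w  {0,4}  => 4  4->4 ok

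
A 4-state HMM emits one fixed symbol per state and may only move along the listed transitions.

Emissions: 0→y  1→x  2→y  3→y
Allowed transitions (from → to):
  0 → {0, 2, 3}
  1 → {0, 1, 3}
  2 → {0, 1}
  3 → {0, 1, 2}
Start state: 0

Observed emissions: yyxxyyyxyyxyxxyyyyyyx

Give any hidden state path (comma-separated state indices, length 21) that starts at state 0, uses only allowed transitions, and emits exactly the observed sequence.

0,2,1,1,0,3,2,1,3,2,1,3,1,1,0,0,0,0,0,3,1

  pos 0: y in {0,2,3}, choose 0; start
  pos 1: y in {0,2,3}, choose 2; 0->2 ok
  pos 2: x in {1}, choose 1; 2->1 ok
  pos 3: x in {1}, choose 1; 1->1 ok
  pos 4: y in {0,2,3}, choose 0; 1->0 ok
  pos 5: y in {0,2,3}, choose 3; 0->3 ok
  pos 6: y in {0,2,3}, choose 2; 3->2 ok
  pos 7: x in {1}, choose 1; 2->1 ok
  pos 8: y in {0,2,3}, choose 3; 1->3 ok
  pos 9: y in {0,2,3}, choose 2; 3->2 ok
  pos 10: x in {1}, choose 1; 2->1 ok
  pos 11: y in {0,2,3}, choose 3; 1->3 ok
  pos 12: x in {1}, choose 1; 3->1 ok
  pos 13: x in {1}, choose 1; 1->1 ok
  pos 14: y in {0,2,3}, choose 0; 1->0 ok
  pos 15: y in {0,2,3}, choose 0; 0->0 ok
  pos 16: y in {0,2,3}, choose 0; 0->0 ok
  pos 17: y in {0,2,3}, choose 0; 0->0 ok
  pos 18: y in {0,2,3}, choose 0; 0->0 ok
  pos 19: y in {0,2,3}, choose 3; 0->3 ok
  pos 20: x in {1}, choose 1; 3->1 ok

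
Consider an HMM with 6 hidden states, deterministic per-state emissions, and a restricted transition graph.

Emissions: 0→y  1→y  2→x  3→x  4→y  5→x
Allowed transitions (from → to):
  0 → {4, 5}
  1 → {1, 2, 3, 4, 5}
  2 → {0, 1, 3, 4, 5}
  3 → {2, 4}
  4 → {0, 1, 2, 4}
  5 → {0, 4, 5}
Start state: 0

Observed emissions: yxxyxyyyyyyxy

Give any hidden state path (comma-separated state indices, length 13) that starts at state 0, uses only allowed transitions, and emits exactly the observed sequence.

  pos 0: y in {0,1,4}, choose 0; start
  pos 1: x in {2,3,5}, choose 5; 0->5 ok
  pos 2: x in {2,3,5}, choose 5; 5->5 ok
  pos 3: y in {0,1,4}, choose 0; 5->0 ok
  pos 4: x in {2,3,5}, choose 5; 0->5 ok
  pos 5: y in {0,1,4}, choose 0; 5->0 ok
  pos 6: y in {0,1,4}, choose 4; 0->4 ok
  pos 7: y in {0,1,4}, choose 0; 4->0 ok
  pos 8: y in {0,1,4}, choose 4; 0->4 ok
  pos 9: y in {0,1,4}, choose 0; 4->0 ok
  pos 10: y in {0,1,4}, choose 4; 0->4 ok
  pos 11: x in {2,3,5}, choose 2; 4->2 ok
  pos 12: y in {0,1,4}, choose 4; 2->4 ok

0,5,5,0,5,0,4,0,4,0,4,2,4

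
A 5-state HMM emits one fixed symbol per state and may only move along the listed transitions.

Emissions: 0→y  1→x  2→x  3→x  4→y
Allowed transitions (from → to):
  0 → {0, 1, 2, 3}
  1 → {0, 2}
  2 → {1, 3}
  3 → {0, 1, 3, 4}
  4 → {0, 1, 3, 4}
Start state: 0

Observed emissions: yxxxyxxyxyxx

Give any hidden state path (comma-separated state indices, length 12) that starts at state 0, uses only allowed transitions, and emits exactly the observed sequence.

  0: obs=y cand={0,4} pick 0 [start]
  1: obs=x cand={1,2,3} pick 1 [0->1 ok]
  2: obs=x cand={1,2,3} pick 2 [1->2 ok]
  3: obs=x cand={1,2,3} pick 1 [2->1 ok]
  4: obs=y cand={0,4} pick 0 [1->0 ok]
  5: obs=x cand={1,2,3} pick 3 [0->3 ok]
  6: obs=x cand={1,2,3} pick 1 [3->1 ok]
  7: obs=y cand={0,4} pick 0 [1->0 ok]
  8: obs=x cand={1,2,3} pick 1 [0->1 ok]
  9: obs=y cand={0,4} pick 0 [1->0 ok]
  10: obs=x cand={1,2,3} pick 2 [0->2 ok]
  11: obs=x cand={1,2,3} pick 3 [2->3 ok]

0,1,2,1,0,3,1,0,1,0,2,3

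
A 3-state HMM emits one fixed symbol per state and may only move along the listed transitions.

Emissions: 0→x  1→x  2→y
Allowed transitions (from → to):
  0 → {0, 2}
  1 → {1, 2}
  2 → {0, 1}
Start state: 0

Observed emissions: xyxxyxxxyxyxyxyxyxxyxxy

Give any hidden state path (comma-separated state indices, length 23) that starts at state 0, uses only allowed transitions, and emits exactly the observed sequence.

0,2,0,0,2,0,0,0,2,1,2,0,2,0,2,1,2,1,1,2,1,1,2

  0: obs=x cand={0,1} pick 0 [start]
  1: obs=y cand={2} pick 2 [0->2 ok]
  2: obs=x cand={0,1} pick 0 [2->0 ok]
  3: obs=x cand={0,1} pick 0 [0->0 ok]
  4: obs=y cand={2} pick 2 [0->2 ok]
  5: obs=x cand={0,1} pick 0 [2->0 ok]
  6: obs=x cand={0,1} pick 0 [0->0 ok]
  7: obs=x cand={0,1} pick 0 [0->0 ok]
  8: obs=y cand={2} pick 2 [0->2 ok]
  9: obs=x cand={0,1} pick 1 [2->1 ok]
  10: obs=y cand={2} pick 2 [1->2 ok]
  11: obs=x cand={0,1} pick 0 [2->0 ok]
  12: obs=y cand={2} pick 2 [0->2 ok]
  13: obs=x cand={0,1} pick 0 [2->0 ok]
  14: obs=y cand={2} pick 2 [0->2 ok]
  15: obs=x cand={0,1} pick 1 [2->1 ok]
  16: obs=y cand={2} pick 2 [1->2 ok]
  17: obs=x cand={0,1} pick 1 [2->1 ok]
  18: obs=x cand={0,1} pick 1 [1->1 ok]
  19: obs=y cand={2} pick 2 [1->2 ok]
  20: obs=x cand={0,1} pick 1 [2->1 ok]
  21: obs=x cand={0,1} pick 1 [1->1 ok]
  22: obs=y cand={2} pick 2 [1->2 ok]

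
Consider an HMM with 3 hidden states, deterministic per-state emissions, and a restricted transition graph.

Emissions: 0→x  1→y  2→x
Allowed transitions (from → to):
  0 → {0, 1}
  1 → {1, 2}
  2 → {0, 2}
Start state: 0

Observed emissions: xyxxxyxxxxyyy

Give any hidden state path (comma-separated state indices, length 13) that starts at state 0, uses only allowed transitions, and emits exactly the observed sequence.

0,1,2,2,0,1,2,2,0,0,1,1,1

  0: obs=x cand={0,2} pick 0 [start]
  1: obs=y cand={1} pick 1 [0->1 ok]
  2: obs=x cand={0,2} pick 2 [1->2 ok]
  3: obs=x cand={0,2} pick 2 [2->2 ok]
  4: obs=x cand={0,2} pick 0 [2->0 ok]
  5: obs=y cand={1} pick 1 [0->1 ok]
  6: obs=x cand={0,2} pick 2 [1->2 ok]
  7: obs=x cand={0,2} pick 2 [2->2 ok]
  8: obs=x cand={0,2} pick 0 [2->0 ok]
  9: obs=x cand={0,2} pick 0 [0->0 ok]
  10: obs=y cand={1} pick 1 [0->1 ok]
  11: obs=y cand={1} pick 1 [1->1 ok]
  12: obs=y cand={1} pick 1 [1->1 ok]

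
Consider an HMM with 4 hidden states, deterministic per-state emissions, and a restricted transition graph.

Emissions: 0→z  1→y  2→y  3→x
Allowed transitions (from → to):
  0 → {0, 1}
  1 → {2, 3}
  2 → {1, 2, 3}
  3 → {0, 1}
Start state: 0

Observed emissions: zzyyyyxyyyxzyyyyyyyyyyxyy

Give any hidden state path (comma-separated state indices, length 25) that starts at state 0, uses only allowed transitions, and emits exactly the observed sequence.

  0: obs=z cand={0} pick 0 [start]
  1: obs=z cand={0} pick 0 [0->0 ok]
  2: obs=y cand={1,2} pick 1 [0->1 ok]
  3: obs=y cand={1,2} pick 2 [1->2 ok]
  4: obs=y cand={1,2} pick 2 [2->2 ok]
  5: obs=y cand={1,2} pick 1 [2->1 ok]
  6: obs=x cand={3} pick 3 [1->3 ok]
  7: obs=y cand={1,2} pick 1 [3->1 ok]
  8: obs=y cand={1,2} pick 2 [1->2 ok]
  9: obs=y cand={1,2} pick 1 [2->1 ok]
  10: obs=x cand={3} pick 3 [1->3 ok]
  11: obs=z cand={0} pick 0 [3->0 ok]
  12: obs=y cand={1,2} pick 1 [0->1 ok]
  13: obs=y cand={1,2} pick 2 [1->2 ok]
  14: obs=y cand={1,2} pick 1 [2->1 ok]
  15: obs=y cand={1,2} pick 2 [1->2 ok]
  16: obs=y cand={1,2} pick 2 [2->2 ok]
  17: obs=y cand={1,2} pick 2 [2->2 ok]
  18: obs=y cand={1,2} pick 1 [2->1 ok]
  19: obs=y cand={1,2} pick 2 [1->2 ok]
  20: obs=y cand={1,2} pick 2 [2->2 ok]
  21: obs=y cand={1,2} pick 2 [2->2 ok]
  22: obs=x cand={3} pick 3 [2->3 ok]
  23: obs=y cand={1,2} pick 1 [3->1 ok]
  24: obs=y cand={1,2} pick 2 [1->2 ok]

0,0,1,2,2,1,3,1,2,1,3,0,1,2,1,2,2,2,1,2,2,2,3,1,2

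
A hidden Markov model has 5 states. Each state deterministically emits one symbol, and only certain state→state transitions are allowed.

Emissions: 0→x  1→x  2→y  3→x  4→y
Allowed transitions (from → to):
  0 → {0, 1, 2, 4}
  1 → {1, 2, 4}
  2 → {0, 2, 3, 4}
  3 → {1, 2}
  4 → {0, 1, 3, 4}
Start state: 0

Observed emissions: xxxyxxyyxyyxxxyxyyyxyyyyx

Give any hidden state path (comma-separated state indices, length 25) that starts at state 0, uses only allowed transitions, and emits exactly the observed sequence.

0,1,1,4,3,1,4,4,1,2,2,0,1,1,4,3,2,2,4,1,2,2,4,4,3

  [0] x  {0,1,3}  => 0  start
  [1] x  {0,1,3}  => 1  0->1 ok
  [2] x  {0,1,3}  => 1  1->1 ok
  [3] y  {2,4}  => 4  1->4 ok
  [4] x  {0,1,3}  => 3  4->3 ok
  [5] x  {0,1,3}  => 1  3->1 ok
  [6] y  {2,4}  => 4  1->4 ok
  [7] y  {2,4}  => 4  4->4 ok
  [8] x  {0,1,3}  => 1  4->1 ok
  [9] y  {2,4}  => 2  1->2 ok
  [10] y  {2,4}  => 2  2->2 ok
  [11] x  {0,1,3}  => 0  2->0 ok
  [12] x  {0,1,3}  => 1  0->1 ok
  [13] x  {0,1,3}  => 1  1->1 ok
  [14] y  {2,4}  => 4  1->4 ok
  [15] x  {0,1,3}  => 3  4->3 ok
  [16] y  {2,4}  => 2  3->2 ok
  [17] y  {2,4}  => 2  2->2 ok
  [18] y  {2,4}  => 4  2->4 ok
  [19] x  {0,1,3}  => 1  4->1 ok
  [20] y  {2,4}  => 2  1->2 ok
  [21] y  {2,4}  => 2  2->2 ok
  [22] y  {2,4}  => 4  2->4 ok
  [23] y  {2,4}  => 4  4->4 ok
  [24] x  {0,1,3}  => 3  4->3 ok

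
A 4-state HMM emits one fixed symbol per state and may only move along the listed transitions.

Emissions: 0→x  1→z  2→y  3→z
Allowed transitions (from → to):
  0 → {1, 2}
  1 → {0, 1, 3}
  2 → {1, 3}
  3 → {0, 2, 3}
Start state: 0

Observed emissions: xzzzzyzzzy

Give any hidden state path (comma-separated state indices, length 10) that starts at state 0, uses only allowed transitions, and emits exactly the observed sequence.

  0: obs=x cand={0} pick 0 [start]
  1: obs=z cand={1,3} pick 1 [0->1 ok]
  2: obs=z cand={1,3} pick 3 [1->3 ok]
  3: obs=z cand={1,3} pick 3 [3->3 ok]
  4: obs=z cand={1,3} pick 3 [3->3 ok]
  5: obs=y cand={2} pick 2 [3->2 ok]
  6: obs=z cand={1,3} pick 1 [2->1 ok]
  7: obs=z cand={1,3} pick 1 [1->1 ok]
  8: obs=z cand={1,3} pick 3 [1->3 ok]
  9: obs=y cand={2} pick 2 [3->2 ok]

0,1,3,3,3,2,1,1,3,2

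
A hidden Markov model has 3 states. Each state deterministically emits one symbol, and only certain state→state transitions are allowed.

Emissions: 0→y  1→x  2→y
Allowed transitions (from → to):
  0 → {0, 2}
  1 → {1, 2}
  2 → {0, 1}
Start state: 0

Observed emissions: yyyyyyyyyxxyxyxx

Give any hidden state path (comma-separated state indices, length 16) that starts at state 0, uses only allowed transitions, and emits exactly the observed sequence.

0,0,0,0,0,0,2,0,2,1,1,2,1,2,1,1

  [0] y  {0,2}  => 0  start
  [1] y  {0,2}  => 0  0->0 ok
  [2] y  {0,2}  => 0  0->0 ok
  [3] y  {0,2}  => 0  0->0 ok
  [4] y  {0,2}  => 0  0->0 ok
  [5] y  {0,2}  => 0  0->0 ok
  [6] y  {0,2}  => 2  0->2 ok
  [7] y  {0,2}  => 0  2->0 ok
  [8] y  {0,2}  => 2  0->2 ok
  [9] x  {1}  => 1  2->1 ok
  [10] x  {1}  => 1  1->1 ok
  [11] y  {0,2}  => 2  1->2 ok
  [12] x  {1}  => 1  2->1 ok
  [13] y  {0,2}  => 2  1->2 ok
  [14] x  {1}  => 1  2->1 ok
  [15] x  {1}  => 1  1->1 ok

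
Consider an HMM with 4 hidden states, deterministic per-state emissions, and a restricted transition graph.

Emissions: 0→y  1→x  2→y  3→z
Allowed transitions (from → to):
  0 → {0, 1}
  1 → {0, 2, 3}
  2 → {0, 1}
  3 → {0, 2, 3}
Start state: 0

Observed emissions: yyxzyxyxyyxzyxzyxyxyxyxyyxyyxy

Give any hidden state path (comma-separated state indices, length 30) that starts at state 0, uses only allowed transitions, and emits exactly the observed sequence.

0,0,1,3,2,1,0,1,0,0,1,3,2,1,3,2,1,2,1,0,1,2,1,2,0,1,0,0,1,0

  t0 'y' -> {0,2}, take 0 (start)
  t1 'y' -> {0,2}, take 0 (0->0 ok)
  t2 'x' -> {1}, take 1 (0->1 ok)
  t3 'z' -> {3}, take 3 (1->3 ok)
  t4 'y' -> {0,2}, take 2 (3->2 ok)
  t5 'x' -> {1}, take 1 (2->1 ok)
  t6 'y' -> {0,2}, take 0 (1->0 ok)
  t7 'x' -> {1}, take 1 (0->1 ok)
  t8 'y' -> {0,2}, take 0 (1->0 ok)
  t9 'y' -> {0,2}, take 0 (0->0 ok)
  t10 'x' -> {1}, take 1 (0->1 ok)
  t11 'z' -> {3}, take 3 (1->3 ok)
  t12 'y' -> {0,2}, take 2 (3->2 ok)
  t13 'x' -> {1}, take 1 (2->1 ok)
  t14 'z' -> {3}, take 3 (1->3 ok)
  t15 'y' -> {0,2}, take 2 (3->2 ok)
  t16 'x' -> {1}, take 1 (2->1 ok)
  t17 'y' -> {0,2}, take 2 (1->2 ok)
  t18 'x' -> {1}, take 1 (2->1 ok)
  t19 'y' -> {0,2}, take 0 (1->0 ok)
  t20 'x' -> {1}, take 1 (0->1 ok)
  t21 'y' -> {0,2}, take 2 (1->2 ok)
  t22 'x' -> {1}, take 1 (2->1 ok)
  t23 'y' -> {0,2}, take 2 (1->2 ok)
  t24 'y' -> {0,2}, take 0 (2->0 ok)
  t25 'x' -> {1}, take 1 (0->1 ok)
  t26 'y' -> {0,2}, take 0 (1->0 ok)
  t27 'y' -> {0,2}, take 0 (0->0 ok)
  t28 'x' -> {1}, take 1 (0->1 ok)
  t29 'y' -> {0,2}, take 0 (1->0 ok)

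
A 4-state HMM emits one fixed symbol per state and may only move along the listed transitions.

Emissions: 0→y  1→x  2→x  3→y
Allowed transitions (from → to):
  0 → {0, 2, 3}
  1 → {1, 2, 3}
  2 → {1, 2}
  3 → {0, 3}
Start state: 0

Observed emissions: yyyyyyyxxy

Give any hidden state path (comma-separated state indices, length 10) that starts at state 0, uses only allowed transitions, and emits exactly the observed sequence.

  [0] y  {0,3}  => 0  start
  [1] y  {0,3}  => 3  0->3 ok
  [2] y  {0,3}  => 0  3->0 ok
  [3] y  {0,3}  => 3  0->3 ok
  [4] y  {0,3}  => 3  3->3 ok
  [5] y  {0,3}  => 0  3->0 ok
  [6] y  {0,3}  => 0  0->0 ok
  [7] x  {1,2}  => 2  0->2 ok
  [8] x  {1,2}  => 1  2->1 ok
  [9] y  {0,3}  => 3  1->3 ok

0,3,0,3,3,0,0,2,1,3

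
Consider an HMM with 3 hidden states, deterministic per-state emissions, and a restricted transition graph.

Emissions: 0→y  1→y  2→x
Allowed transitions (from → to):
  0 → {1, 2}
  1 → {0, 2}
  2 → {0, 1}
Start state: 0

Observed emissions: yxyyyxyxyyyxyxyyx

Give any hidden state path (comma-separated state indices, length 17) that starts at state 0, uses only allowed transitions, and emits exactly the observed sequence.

  [0] y  {0,1}  => 0  start
  [1] x  {2}  => 2  0->2 ok
  [2] y  {0,1}  => 0  2->0 ok
  [3] y  {0,1}  => 1  0->1 ok
  [4] y  {0,1}  => 0  1->0 ok
  [5] x  {2}  => 2  0->2 ok
  [6] y  {0,1}  => 1  2->1 ok
  [7] x  {2}  => 2  1->2 ok
  [8] y  {0,1}  => 1  2->1 ok
  [9] y  {0,1}  => 0  1->0 ok
  [10] y  {0,1}  => 1  0->1 ok
  [11] x  {2}  => 2  1->2 ok
  [12] y  {0,1}  => 0  2->0 ok
  [13] x  {2}  => 2  0->2 ok
  [14] y  {0,1}  => 0  2->0 ok
  [15] y  {0,1}  => 1  0->1 ok
  [16] x  {2}  => 2  1->2 ok

0,2,0,1,0,2,1,2,1,0,1,2,0,2,0,1,2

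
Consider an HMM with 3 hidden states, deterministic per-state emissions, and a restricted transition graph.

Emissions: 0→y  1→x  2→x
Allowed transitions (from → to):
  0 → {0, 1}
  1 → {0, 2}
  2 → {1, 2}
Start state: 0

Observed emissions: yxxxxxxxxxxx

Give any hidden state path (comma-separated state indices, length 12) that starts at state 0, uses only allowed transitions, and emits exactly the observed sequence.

  0: obs=y cand={0} pick 0 [start]
  1: obs=x cand={1,2} pick 1 [0->1 ok]
  2: obs=x cand={1,2} pick 2 [1->2 ok]
  3: obs=x cand={1,2} pick 1 [2->1 ok]
  4: obs=x cand={1,2} pick 2 [1->2 ok]
  5: obs=x cand={1,2} pick 2 [2->2 ok]
  6: obs=x cand={1,2} pick 2 [2->2 ok]
  7: obs=x cand={1,2} pick 1 [2->1 ok]
  8: obs=x cand={1,2} pick 2 [1->2 ok]
  9: obs=x cand={1,2} pick 1 [2->1 ok]
  10: obs=x cand={1,2} pick 2 [1->2 ok]
  11: obs=x cand={1,2} pick 1 [2->1 ok]

0,1,2,1,2,2,2,1,2,1,2,1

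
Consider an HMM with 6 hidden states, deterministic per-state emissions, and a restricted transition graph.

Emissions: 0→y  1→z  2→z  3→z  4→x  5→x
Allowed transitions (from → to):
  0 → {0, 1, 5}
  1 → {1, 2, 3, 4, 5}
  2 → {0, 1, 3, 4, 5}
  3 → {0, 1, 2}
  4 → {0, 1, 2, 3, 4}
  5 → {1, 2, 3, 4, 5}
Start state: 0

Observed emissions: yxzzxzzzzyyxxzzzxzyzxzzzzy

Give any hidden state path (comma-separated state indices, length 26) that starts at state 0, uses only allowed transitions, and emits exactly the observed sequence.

0,5,1,2,4,2,1,1,2,0,0,5,4,3,1,2,5,2,0,1,4,1,2,3,2,0

  0: obs=y cand={0} pick 0 [start]
  1: obs=x cand={4,5} pick 5 [0->5 ok]
  2: obs=z cand={1,2,3} pick 1 [5->1 ok]
  3: obs=z cand={1,2,3} pick 2 [1->2 ok]
  4: obs=x cand={4,5} pick 4 [2->4 ok]
  5: obs=z cand={1,2,3} pick 2 [4->2 ok]
  6: obs=z cand={1,2,3} pick 1 [2->1 ok]
  7: obs=z cand={1,2,3} pick 1 [1->1 ok]
  8: obs=z cand={1,2,3} pick 2 [1->2 ok]
  9: obs=y cand={0} pick 0 [2->0 ok]
  10: obs=y cand={0} pick 0 [0->0 ok]
  11: obs=x cand={4,5} pick 5 [0->5 ok]
  12: obs=x cand={4,5} pick 4 [5->4 ok]
  13: obs=z cand={1,2,3} pick 3 [4->3 ok]
  14: obs=z cand={1,2,3} pick 1 [3->1 ok]
  15: obs=z cand={1,2,3} pick 2 [1->2 ok]
  16: obs=x cand={4,5} pick 5 [2->5 ok]
  17: obs=z cand={1,2,3} pick 2 [5->2 ok]
  18: obs=y cand={0} pick 0 [2->0 ok]
  19: obs=z cand={1,2,3} pick 1 [0->1 ok]
  20: obs=x cand={4,5} pick 4 [1->4 ok]
  21: obs=z cand={1,2,3} pick 1 [4->1 ok]
  22: obs=z cand={1,2,3} pick 2 [1->2 ok]
  23: obs=z cand={1,2,3} pick 3 [2->3 ok]
  24: obs=z cand={1,2,3} pick 2 [3->2 ok]
  25: obs=y cand={0} pick 0 [2->0 ok]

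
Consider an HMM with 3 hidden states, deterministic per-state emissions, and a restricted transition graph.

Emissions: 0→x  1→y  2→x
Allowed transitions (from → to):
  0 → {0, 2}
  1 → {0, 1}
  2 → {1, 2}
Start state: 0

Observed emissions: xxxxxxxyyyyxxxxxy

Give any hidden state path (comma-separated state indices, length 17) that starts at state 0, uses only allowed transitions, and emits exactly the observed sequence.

0,0,0,0,2,2,2,1,1,1,1,0,0,0,0,2,1

  [0] x  {0,2}  => 0  start
  [1] x  {0,2}  => 0  0->0 ok
  [2] x  {0,2}  => 0  0->0 ok
  [3] x  {0,2}  => 0  0->0 ok
  [4] x  {0,2}  => 2  0->2 ok
  [5] x  {0,2}  => 2  2->2 ok
  [6] x  {0,2}  => 2  2->2 ok
  [7] y  {1}  => 1  2->1 ok
  [8] y  {1}  => 1  1->1 ok
  [9] y  {1}  => 1  1->1 ok
  [10] y  {1}  => 1  1->1 ok
  [11] x  {0,2}  => 0  1->0 ok
  [12] x  {0,2}  => 0  0->0 ok
  [13] x  {0,2}  => 0  0->0 ok
  [14] x  {0,2}  => 0  0->0 ok
  [15] x  {0,2}  => 2  0->2 ok
  [16] y  {1}  => 1  2->1 ok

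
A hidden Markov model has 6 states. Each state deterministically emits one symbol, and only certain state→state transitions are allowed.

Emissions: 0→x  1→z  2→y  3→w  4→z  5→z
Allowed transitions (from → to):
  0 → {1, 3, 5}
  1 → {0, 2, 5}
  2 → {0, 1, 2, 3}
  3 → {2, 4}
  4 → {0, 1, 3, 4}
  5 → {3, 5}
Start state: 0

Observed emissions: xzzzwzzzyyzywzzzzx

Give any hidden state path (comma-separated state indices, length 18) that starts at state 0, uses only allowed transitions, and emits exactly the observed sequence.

  [0] x  {0}  => 0  start
  [1] z  {1,4,5}  => 1  0->1 ok
  [2] z  {1,4,5}  => 5  1->5 ok
  [3] z  {1,4,5}  => 5  5->5 ok
  [4] w  {3}  => 3  5->3 ok
  [5] z  {1,4,5}  => 4  3->4 ok
  [6] z  {1,4,5}  => 4  4->4 ok
  [7] z  {1,4,5}  => 1  4->1 ok
  [8] y  {2}  => 2  1->2 ok
  [9] y  {2}  => 2  2->2 ok
  [10] z  {1,4,5}  => 1  2->1 ok
  [11] y  {2}  => 2  1->2 ok
  [12] w  {3}  => 3  2->3 ok
  [13] z  {1,4,5}  => 4  3->4 ok
  [14] z  {1,4,5}  => 4  4->4 ok
  [15] z  {1,4,5}  => 4  4->4 ok
  [16] z  {1,4,5}  => 4  4->4 ok
  [17] x  {0}  => 0  4->0 ok

0,1,5,5,3,4,4,1,2,2,1,2,3,4,4,4,4,0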